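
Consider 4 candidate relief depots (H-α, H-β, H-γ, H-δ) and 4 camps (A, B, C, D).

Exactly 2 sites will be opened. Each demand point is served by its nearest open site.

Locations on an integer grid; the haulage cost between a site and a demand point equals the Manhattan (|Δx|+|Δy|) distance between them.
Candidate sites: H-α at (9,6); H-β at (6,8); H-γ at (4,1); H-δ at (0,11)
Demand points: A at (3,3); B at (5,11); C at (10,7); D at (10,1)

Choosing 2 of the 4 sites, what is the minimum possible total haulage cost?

18

Open {H-β, H-γ}.
  A→H-γ 3, B→H-β 4, C→H-β 5, D→H-γ 6  ⇒ total 18.
Compare {H-α, H-β}: total 20.
Compare {H-α, H-γ}: total 20.
No size-2 selection does better; minimum is 18.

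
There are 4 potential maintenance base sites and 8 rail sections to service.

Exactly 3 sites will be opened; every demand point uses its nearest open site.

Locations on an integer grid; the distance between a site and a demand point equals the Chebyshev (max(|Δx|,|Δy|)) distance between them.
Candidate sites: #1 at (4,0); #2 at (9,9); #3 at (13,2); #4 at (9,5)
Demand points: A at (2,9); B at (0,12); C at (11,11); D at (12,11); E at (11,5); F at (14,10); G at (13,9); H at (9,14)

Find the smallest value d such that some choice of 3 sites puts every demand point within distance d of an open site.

Open {#1, #2, #3}.
  Farthest demand point is B at distance 9 (to #2); all others are ≤ 9.
With {#1, #2, #4} the worst case is 9.
With {#1, #3, #4} the worst case is 9.
No size-3 selection achieves below 9.

9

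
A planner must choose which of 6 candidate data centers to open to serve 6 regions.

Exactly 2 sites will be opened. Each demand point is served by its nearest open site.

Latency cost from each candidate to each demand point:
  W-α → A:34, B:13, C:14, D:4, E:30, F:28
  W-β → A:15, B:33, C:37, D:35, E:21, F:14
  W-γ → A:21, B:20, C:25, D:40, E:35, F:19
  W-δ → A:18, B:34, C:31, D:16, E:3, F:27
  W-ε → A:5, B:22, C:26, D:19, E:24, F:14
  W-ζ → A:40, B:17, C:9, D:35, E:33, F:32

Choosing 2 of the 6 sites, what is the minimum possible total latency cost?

Open {W-α, W-ε}.
  A→W-ε 5, B→W-α 13, C→W-α 14, D→W-α 4, E→W-ε 24, F→W-ε 14  ⇒ total 74.
Compare {W-α, W-δ}: total 79.
Compare {W-α, W-β}: total 81.
No size-2 selection does better; minimum is 74.

74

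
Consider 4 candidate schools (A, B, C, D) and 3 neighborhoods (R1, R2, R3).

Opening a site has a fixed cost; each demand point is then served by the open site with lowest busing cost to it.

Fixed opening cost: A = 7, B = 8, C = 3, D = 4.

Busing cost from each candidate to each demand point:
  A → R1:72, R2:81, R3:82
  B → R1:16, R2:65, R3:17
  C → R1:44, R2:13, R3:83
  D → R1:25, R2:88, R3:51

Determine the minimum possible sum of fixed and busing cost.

57

Open {B, C}: assign each demand point to its cheapest open site.
  R1→B 16, R2→C 13, R3→B 17
  busing cost 46, fixed 11 → total 57.
Compare {B, C, D}: busing cost 46 + fixed 15 = 61.
Compare {A, B, C}: busing cost 46 + fixed 18 = 64.
Compare {A, B, C, D}: busing cost 46 + fixed 22 = 68.
All other subsets cost ≥ 61. Minimum total cost: 57.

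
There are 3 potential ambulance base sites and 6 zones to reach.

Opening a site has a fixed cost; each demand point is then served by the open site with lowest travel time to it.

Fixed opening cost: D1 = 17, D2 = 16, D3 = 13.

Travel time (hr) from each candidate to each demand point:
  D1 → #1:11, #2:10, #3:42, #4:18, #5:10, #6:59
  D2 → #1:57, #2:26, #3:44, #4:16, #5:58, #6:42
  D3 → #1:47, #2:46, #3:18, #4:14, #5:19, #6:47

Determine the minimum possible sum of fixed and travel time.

140

Open {D1, D3}: assign each demand point to its cheapest open site.
  #1→D1 11, #2→D1 10, #3→D3 18, #4→D3 14, #5→D1 10, #6→D3 47
  travel time 110, fixed 30 → total 140.
Compare {D1, D2, D3}: travel time 105 + fixed 46 = 151.
Compare {D1, D2}: travel time 131 + fixed 33 = 164.
Compare {D1}: travel time 150 + fixed 17 = 167.
All other subsets cost ≥ 151. Minimum total cost: 140.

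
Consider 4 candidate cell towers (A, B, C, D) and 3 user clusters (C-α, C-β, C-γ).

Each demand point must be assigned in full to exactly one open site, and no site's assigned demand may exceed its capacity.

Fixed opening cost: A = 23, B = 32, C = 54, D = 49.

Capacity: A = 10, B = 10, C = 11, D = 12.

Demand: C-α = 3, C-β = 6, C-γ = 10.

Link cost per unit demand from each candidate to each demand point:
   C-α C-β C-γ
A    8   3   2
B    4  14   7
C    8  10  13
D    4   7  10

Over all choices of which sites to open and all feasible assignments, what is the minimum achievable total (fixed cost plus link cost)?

146

Open {A, D}; cheapest assignment that respects the capacities:
  A (cap 10, load 10): C-γ — cost 10×2 = 20
  D (cap 12, load 9): C-α, C-β — cost 3×4 + 6×7 = 54
  Shipping 74, fixed 72 → total 146.
  Any other capacity-feasible assignment to {A, D} ships for at least 74.
Compare {A, B}: its best feasible assignment gives total 167.
Compare {A, B, D}: its best feasible assignment gives total 178.
Every other set of open sites that can feasibly serve all demand totals ≥ 167 even under its best assignment. Minimum: 146.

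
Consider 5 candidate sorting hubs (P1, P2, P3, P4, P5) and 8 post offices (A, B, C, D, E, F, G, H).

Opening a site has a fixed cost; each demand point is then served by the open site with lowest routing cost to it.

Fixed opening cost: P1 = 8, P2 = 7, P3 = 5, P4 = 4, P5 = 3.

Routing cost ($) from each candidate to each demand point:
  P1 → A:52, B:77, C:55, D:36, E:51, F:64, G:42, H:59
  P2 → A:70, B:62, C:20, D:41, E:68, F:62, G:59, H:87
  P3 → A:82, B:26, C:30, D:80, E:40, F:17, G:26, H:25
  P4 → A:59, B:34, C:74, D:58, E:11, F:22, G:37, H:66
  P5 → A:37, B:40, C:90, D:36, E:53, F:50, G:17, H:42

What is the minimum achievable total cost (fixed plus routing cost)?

208

Open {P2, P3, P4, P5}: assign each demand point to its cheapest open site.
  A→P5 37, B→P3 26, C→P2 20, D→P5 36, E→P4 11, F→P3 17, G→P5 17, H→P3 25
  routing cost 189, fixed 19 → total 208.
Compare {P3, P4, P5}: routing cost 199 + fixed 12 = 211.
Compare {P1, P2, P3, P4, P5}: routing cost 189 + fixed 27 = 216.
Compare {P1, P3, P4, P5}: routing cost 199 + fixed 20 = 219.
All other subsets cost ≥ 211. Minimum total cost: 208.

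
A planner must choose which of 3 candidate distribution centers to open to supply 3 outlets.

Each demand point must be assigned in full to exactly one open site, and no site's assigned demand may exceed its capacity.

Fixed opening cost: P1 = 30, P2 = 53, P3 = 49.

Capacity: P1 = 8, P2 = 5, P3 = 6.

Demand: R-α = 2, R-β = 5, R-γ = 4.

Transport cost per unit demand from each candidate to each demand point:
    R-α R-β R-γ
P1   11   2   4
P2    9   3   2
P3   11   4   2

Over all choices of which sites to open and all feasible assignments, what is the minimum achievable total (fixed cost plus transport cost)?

119

Open {P1, P3}; cheapest assignment that respects the capacities:
  P1 (cap 8, load 7): R-α, R-β — cost 2×11 + 5×2 = 32
  P3 (cap 6, load 4): R-γ — cost 4×2 = 8
  Shipping 40, fixed 79 → total 119.
  Any other capacity-feasible assignment to {P1, P3} ships for at least 40.
Compare {P1, P2}: its best feasible assignment gives total 123.
Compare {P2, P3}: its best feasible assignment gives total 147.
Every other set of open sites that can feasibly serve all demand totals ≥ 123 even under its best assignment. Minimum: 119.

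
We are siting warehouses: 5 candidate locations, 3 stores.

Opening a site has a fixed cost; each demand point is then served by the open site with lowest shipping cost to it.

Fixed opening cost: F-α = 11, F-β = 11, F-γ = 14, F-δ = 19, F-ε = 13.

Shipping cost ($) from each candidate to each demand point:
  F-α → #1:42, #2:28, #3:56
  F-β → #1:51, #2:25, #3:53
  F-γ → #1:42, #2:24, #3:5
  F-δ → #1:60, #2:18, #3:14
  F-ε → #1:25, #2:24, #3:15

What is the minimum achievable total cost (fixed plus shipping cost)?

77

Open {F-ε}: assign each demand point to its cheapest open site.
  #1→F-ε 25, #2→F-ε 24, #3→F-ε 15
  shipping cost 64, fixed 13 → total 77.
Compare {F-γ, F-ε}: shipping cost 54 + fixed 27 = 81.
Compare {F-γ}: shipping cost 71 + fixed 14 = 85.
Compare {F-α, F-ε}: shipping cost 64 + fixed 24 = 88.
All other subsets cost ≥ 81. Minimum total cost: 77.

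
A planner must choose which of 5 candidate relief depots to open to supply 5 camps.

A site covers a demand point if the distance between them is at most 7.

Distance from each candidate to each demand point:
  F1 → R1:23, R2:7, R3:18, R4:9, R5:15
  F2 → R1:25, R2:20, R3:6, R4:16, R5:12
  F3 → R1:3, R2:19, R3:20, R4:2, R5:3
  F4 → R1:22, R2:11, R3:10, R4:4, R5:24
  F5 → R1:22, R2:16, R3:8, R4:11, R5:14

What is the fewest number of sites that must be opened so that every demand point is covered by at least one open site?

Coverage sets (demand points within 7 of each site):
  F1: {R2}
  F2: {R3}
  F3: {R1, R4, R5}
  F4: {R4}
  F5: {}
No 2 sites suffice: every size-2 union leaves at least one demand point uncovered.
But {F1, F2, F3} covers everything, so the minimum is 3.

3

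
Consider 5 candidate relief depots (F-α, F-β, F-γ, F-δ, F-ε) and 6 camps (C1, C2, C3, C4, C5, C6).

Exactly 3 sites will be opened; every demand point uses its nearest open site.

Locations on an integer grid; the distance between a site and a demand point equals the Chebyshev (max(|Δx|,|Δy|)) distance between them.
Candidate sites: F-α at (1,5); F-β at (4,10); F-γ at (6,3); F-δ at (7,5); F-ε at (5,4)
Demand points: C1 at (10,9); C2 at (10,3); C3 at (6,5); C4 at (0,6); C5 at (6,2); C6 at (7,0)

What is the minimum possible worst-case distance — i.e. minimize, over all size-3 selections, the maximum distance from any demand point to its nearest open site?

Open {F-α, F-γ, F-δ}.
  Farthest demand point is C1 at distance 4 (to F-δ); all others are ≤ 4.
With {F-α, F-δ, F-ε} the worst case is 4.
With {F-β, F-γ, F-δ} the worst case is 4.
No size-3 selection achieves below 4.

4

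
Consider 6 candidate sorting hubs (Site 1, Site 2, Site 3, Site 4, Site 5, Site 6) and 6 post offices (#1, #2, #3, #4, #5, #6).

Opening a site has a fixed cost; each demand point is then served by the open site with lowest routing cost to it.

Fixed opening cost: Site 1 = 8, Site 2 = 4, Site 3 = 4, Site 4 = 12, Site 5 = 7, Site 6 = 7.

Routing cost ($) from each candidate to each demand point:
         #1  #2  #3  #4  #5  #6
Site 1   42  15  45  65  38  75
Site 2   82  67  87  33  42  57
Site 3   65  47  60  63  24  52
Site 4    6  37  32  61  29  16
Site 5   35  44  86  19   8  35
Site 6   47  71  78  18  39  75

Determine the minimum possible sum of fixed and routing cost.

Open {Site 1, Site 4, Site 5}: assign each demand point to its cheapest open site.
  #1→Site 4 6, #2→Site 1 15, #3→Site 4 32, #4→Site 5 19, #5→Site 5 8, #6→Site 4 16
  routing cost 96, fixed 27 → total 123.
Compare {Site 1, Site 2, Site 4, Site 5}: routing cost 96 + fixed 31 = 127.
Compare {Site 1, Site 3, Site 4, Site 5}: routing cost 96 + fixed 31 = 127.
Compare {Site 1, Site 4, Site 5, Site 6}: routing cost 95 + fixed 34 = 129.
All other subsets cost ≥ 127. Minimum total cost: 123.

123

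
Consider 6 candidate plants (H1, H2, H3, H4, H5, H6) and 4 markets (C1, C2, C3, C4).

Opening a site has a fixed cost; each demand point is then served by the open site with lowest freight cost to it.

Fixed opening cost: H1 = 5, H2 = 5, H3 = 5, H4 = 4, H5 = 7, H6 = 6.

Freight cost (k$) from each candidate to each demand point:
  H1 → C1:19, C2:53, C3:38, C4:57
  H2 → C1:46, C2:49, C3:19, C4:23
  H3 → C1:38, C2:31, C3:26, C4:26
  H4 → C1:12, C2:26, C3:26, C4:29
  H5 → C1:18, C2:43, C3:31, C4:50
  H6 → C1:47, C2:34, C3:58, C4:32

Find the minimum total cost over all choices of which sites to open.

89

Open {H2, H4}: assign each demand point to its cheapest open site.
  C1→H4 12, C2→H4 26, C3→H2 19, C4→H2 23
  freight cost 80, fixed 9 → total 89.
Compare {H1, H2, H4}: freight cost 80 + fixed 14 = 94.
Compare {H2, H3, H4}: freight cost 80 + fixed 14 = 94.
Compare {H2, H4, H6}: freight cost 80 + fixed 15 = 95.
All other subsets cost ≥ 94. Minimum total cost: 89.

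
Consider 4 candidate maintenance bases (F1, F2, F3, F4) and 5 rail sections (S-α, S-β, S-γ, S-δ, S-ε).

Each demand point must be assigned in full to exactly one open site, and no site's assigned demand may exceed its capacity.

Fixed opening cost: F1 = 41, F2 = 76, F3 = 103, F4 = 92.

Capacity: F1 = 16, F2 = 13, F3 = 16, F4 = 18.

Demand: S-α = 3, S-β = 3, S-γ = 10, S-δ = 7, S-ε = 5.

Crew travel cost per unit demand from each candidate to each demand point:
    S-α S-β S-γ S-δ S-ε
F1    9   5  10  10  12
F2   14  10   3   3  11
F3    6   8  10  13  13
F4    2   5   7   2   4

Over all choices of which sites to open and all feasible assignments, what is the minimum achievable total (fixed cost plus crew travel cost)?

Open {F2, F4}; cheapest assignment that respects the capacities:
  F2 (cap 13, load 10): S-γ — cost 10×3 = 30
  F4 (cap 18, load 18): S-α, S-β, S-δ, S-ε — cost 3×2 + 3×5 + 7×2 + 5×4 = 55
  Shipping 85, fixed 168 → total 253.
  Any other capacity-feasible assignment to {F2, F4} ships for at least 85.
Compare {F1, F4}: its best feasible assignment gives total 288.
Compare {F1, F2, F4}: its best feasible assignment gives total 294.
Every other set of open sites that can feasibly serve all demand totals ≥ 288 even under its best assignment. Minimum: 253.

253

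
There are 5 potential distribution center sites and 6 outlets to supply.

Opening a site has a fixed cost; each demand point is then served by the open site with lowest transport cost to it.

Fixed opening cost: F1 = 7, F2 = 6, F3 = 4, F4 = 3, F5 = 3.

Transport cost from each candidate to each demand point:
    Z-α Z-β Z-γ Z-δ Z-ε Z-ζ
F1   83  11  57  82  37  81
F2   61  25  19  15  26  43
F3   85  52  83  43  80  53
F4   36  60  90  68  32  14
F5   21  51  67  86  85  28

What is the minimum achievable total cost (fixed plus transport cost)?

Open {F1, F2, F4, F5}: assign each demand point to its cheapest open site.
  Z-α→F5 21, Z-β→F1 11, Z-γ→F2 19, Z-δ→F2 15, Z-ε→F2 26, Z-ζ→F4 14
  transport cost 106, fixed 19 → total 125.
Compare {F1, F2, F3, F4, F5}: transport cost 106 + fixed 23 = 129.
Compare {F2, F4, F5}: transport cost 120 + fixed 12 = 132.
Compare {F1, F2, F5}: transport cost 120 + fixed 16 = 136.
All other subsets cost ≥ 129. Minimum total cost: 125.

125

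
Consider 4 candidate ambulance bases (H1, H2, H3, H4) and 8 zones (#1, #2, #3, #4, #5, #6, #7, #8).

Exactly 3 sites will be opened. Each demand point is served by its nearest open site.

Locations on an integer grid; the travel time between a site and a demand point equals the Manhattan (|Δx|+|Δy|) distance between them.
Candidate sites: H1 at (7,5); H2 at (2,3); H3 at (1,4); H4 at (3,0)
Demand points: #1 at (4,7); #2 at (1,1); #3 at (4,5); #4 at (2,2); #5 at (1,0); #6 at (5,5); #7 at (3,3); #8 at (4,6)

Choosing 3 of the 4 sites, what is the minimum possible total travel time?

21

Open {H1, H2, H4}.
  #1→H1 5, #2→H2 3, #3→H1 3, #4→H2 1, #5→H4 2, #6→H1 2, #7→H2 1, #8→H1 4  ⇒ total 21.
Compare {H1, H2, H3}: total 23.
Compare {H1, H3, H4}: total 25.
No size-3 selection does better; minimum is 21.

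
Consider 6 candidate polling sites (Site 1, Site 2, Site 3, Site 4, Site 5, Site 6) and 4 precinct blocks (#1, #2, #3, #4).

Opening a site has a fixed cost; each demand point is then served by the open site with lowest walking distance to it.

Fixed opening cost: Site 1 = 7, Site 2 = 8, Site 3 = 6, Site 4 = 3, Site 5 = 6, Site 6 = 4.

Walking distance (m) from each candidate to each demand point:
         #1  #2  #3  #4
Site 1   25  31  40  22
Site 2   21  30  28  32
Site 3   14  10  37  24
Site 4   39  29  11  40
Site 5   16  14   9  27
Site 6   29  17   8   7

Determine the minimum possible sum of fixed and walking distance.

49

Open {Site 3, Site 6}: assign each demand point to its cheapest open site.
  #1→Site 3 14, #2→Site 3 10, #3→Site 6 8, #4→Site 6 7
  walking distance 39, fixed 10 → total 49.
Compare {Site 3, Site 4, Site 6}: walking distance 39 + fixed 13 = 52.
Compare {Site 5, Site 6}: walking distance 45 + fixed 10 = 55.
Compare {Site 3, Site 5, Site 6}: walking distance 39 + fixed 16 = 55.
All other subsets cost ≥ 52. Minimum total cost: 49.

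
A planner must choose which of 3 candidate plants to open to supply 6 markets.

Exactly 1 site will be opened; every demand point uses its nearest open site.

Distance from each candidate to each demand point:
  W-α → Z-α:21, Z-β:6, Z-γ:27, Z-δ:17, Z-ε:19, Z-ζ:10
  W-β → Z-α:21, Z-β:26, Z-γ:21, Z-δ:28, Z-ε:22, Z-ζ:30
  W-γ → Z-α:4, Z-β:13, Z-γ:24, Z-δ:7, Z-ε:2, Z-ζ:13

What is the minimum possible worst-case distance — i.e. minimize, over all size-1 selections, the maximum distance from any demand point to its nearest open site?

Open {W-γ}.
  Farthest demand point is Z-γ at distance 24 (to W-γ); all others are ≤ 24.
With {W-α} the worst case is 27.
With {W-β} the worst case is 30.
No size-1 selection achieves below 24.

24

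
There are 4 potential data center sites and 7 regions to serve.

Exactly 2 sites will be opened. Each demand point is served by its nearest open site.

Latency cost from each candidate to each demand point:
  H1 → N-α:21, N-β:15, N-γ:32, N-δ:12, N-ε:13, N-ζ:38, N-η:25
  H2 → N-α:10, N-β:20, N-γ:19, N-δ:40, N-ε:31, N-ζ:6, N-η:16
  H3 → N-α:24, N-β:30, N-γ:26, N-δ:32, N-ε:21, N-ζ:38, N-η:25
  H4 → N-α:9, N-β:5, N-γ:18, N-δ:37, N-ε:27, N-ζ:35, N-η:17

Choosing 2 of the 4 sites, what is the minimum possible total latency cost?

91

Open {H1, H2}.
  N-α→H2 10, N-β→H1 15, N-γ→H2 19, N-δ→H1 12, N-ε→H1 13, N-ζ→H2 6, N-η→H2 16  ⇒ total 91.
Compare {H1, H4}: total 109.
Compare {H2, H4}: total 118.
No size-2 selection does better; minimum is 91.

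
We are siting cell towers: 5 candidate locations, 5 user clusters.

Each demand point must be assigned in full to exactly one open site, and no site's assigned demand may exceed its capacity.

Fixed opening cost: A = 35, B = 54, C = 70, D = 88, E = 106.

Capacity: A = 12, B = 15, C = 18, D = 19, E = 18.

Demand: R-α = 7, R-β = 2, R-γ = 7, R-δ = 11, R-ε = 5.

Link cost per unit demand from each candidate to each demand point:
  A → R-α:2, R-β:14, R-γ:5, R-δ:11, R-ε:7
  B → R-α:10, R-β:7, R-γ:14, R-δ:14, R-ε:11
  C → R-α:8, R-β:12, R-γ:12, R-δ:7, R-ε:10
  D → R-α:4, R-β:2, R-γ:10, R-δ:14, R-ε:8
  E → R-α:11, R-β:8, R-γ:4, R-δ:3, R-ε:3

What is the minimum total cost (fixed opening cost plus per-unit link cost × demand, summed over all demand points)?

319

Open {A, B, E}; cheapest assignment that respects the capacities:
  A (cap 12, load 12): R-α, R-ε — cost 7×2 + 5×7 = 49
  B (cap 15, load 2): R-β — cost 2×7 = 14
  E (cap 18, load 18): R-γ, R-δ — cost 7×4 + 11×3 = 61
  Shipping 124, fixed 195 → total 319.
  Any other capacity-feasible assignment to {A, B, E} ships for at least 124.
Compare {D, E}: its best feasible assignment gives total 327.
Compare {A, D, E}: its best feasible assignment gives total 343.
Every other set of open sites that can feasibly serve all demand totals ≥ 327 even under its best assignment. Minimum: 319.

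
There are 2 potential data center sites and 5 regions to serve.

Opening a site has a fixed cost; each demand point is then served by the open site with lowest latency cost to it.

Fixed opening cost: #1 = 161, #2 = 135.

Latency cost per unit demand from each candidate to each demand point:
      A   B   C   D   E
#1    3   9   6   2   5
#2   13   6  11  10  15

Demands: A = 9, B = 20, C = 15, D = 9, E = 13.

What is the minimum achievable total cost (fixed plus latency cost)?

Open {#1}: assign each demand point to its cheapest open site.
  A→#1 9×3=27, B→#1 20×9=180, C→#1 15×6=90, D→#1 9×2=18, E→#1 13×5=65
  latency cost 380, fixed 161 → total 541.
Compare {#1, #2}: latency cost 320 + fixed 296 = 616.
Compare {#2}: latency cost 687 + fixed 135 = 822.

541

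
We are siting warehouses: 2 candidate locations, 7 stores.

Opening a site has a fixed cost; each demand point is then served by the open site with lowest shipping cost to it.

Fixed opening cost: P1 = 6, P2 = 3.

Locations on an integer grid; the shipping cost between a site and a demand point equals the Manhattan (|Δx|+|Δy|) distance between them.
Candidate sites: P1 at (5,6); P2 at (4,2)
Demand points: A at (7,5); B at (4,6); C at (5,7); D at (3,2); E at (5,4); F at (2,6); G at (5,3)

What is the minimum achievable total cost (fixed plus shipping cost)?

Open {P1, P2}: assign each demand point to its cheapest open site.
  A→P1 3, B→P1 1, C→P1 1, D→P2 1, E→P1 2, F→P1 3, G→P2 2
  shipping cost 13, fixed 9 → total 22.
Compare {P1}: shipping cost 19 + fixed 6 = 25.
Compare {P2}: shipping cost 28 + fixed 3 = 31.

22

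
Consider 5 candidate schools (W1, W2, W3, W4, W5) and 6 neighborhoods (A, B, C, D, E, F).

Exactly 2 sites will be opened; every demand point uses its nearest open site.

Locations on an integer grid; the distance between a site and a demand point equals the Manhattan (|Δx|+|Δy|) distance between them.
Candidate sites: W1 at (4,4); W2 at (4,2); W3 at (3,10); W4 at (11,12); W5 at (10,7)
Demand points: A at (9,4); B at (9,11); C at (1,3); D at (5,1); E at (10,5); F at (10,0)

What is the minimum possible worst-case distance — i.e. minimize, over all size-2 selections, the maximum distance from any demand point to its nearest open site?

7

Open {W1, W5}.
  Farthest demand point is F at distance 7 (to W5); all others are ≤ 7.
With {W2, W5} the worst case is 7.
With {W2, W4} the worst case is 8.
No size-2 selection achieves below 7.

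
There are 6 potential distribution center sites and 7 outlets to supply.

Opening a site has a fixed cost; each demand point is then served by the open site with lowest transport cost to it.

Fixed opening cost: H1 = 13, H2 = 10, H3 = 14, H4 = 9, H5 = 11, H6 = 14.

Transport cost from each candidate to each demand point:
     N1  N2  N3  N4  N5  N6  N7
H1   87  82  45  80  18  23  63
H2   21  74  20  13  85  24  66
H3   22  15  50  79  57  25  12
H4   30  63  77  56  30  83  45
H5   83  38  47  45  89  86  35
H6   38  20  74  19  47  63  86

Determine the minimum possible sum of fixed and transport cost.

Open {H1, H2, H3}: assign each demand point to its cheapest open site.
  N1→H2 21, N2→H3 15, N3→H2 20, N4→H2 13, N5→H1 18, N6→H1 23, N7→H3 12
  transport cost 122, fixed 37 → total 159.
Compare {H2, H3, H4}: transport cost 135 + fixed 33 = 168.
Compare {H1, H2, H3, H4}: transport cost 122 + fixed 46 = 168.
Compare {H1, H2, H3, H5}: transport cost 122 + fixed 48 = 170.
All other subsets cost ≥ 168. Minimum total cost: 159.

159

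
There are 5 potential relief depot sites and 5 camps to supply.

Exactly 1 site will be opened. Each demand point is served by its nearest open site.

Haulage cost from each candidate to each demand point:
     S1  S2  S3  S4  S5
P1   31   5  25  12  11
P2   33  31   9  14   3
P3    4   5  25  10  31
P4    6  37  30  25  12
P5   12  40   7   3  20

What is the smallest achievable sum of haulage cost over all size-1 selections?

75

Open {P3}.
  S1→P3 4, S2→P3 5, S3→P3 25, S4→P3 10, S5→P3 31  ⇒ total 75.
Compare {P5}: total 82.
Compare {P1}: total 84.
No size-1 selection does better; minimum is 75.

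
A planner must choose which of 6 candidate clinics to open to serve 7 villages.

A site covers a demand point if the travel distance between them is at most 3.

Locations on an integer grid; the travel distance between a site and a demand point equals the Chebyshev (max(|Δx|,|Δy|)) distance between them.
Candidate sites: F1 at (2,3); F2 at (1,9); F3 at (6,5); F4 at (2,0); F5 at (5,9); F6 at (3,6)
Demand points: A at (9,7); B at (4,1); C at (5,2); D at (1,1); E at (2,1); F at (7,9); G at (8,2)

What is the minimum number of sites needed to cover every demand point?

Coverage sets (demand points within 3 of each site):
  F1: {B, C, D, E}
  F2: {}
  F3: {A, C, G}
  F4: {B, C, D, E}
  F5: {F}
  F6: {}
No 2 sites suffice: every size-2 union leaves at least one demand point uncovered.
But {F1, F3, F5} covers everything, so the minimum is 3.

3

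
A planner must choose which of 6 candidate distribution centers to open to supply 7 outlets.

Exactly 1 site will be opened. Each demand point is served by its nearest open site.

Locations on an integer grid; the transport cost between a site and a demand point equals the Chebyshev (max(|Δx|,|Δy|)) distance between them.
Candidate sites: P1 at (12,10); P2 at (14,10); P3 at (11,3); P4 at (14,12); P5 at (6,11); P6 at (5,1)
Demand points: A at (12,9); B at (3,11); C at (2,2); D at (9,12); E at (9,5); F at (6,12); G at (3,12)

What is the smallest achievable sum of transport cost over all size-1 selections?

Open {P5}.
  A→P5 6, B→P5 3, C→P5 9, D→P5 3, E→P5 6, F→P5 1, G→P5 3  ⇒ total 31.
Compare {P1}: total 43.
Compare {P3}: total 52.
No size-1 selection does better; minimum is 31.

31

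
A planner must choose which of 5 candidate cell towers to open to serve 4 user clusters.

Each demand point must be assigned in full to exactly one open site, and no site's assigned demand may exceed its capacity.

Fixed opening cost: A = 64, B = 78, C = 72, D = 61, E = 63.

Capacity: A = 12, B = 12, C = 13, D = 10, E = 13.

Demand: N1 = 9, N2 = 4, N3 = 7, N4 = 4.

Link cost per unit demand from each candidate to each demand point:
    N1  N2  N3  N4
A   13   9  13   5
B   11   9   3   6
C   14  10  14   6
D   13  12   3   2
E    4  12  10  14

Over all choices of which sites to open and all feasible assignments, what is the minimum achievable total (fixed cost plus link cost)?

270

Open {B, E}; cheapest assignment that respects the capacities:
  B (cap 12, load 11): N3, N4 — cost 7×3 + 4×6 = 45
  E (cap 13, load 13): N1, N2 — cost 9×4 + 4×12 = 84
  Shipping 129, fixed 141 → total 270.
  Any other capacity-feasible assignment to {B, E} ships for at least 129.
Compare {A, D, E}: its best feasible assignment gives total 301.
Compare {B, D, E}: its best feasible assignment gives total 303.
Every other set of open sites that can feasibly serve all demand totals ≥ 301 even under its best assignment. Minimum: 270.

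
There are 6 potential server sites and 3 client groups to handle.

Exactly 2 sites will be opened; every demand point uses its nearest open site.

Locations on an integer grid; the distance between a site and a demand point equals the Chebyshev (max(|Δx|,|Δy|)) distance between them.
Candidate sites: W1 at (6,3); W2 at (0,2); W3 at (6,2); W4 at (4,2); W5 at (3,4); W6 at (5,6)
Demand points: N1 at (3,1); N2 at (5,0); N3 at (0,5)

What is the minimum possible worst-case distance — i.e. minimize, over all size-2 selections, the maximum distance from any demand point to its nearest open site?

3

Open {W1, W2}.
  Farthest demand point is N1 at distance 3 (to W1); all others are ≤ 3.
With {W1, W5} the worst case is 3.
With {W2, W3} the worst case is 3.
No size-2 selection achieves below 3.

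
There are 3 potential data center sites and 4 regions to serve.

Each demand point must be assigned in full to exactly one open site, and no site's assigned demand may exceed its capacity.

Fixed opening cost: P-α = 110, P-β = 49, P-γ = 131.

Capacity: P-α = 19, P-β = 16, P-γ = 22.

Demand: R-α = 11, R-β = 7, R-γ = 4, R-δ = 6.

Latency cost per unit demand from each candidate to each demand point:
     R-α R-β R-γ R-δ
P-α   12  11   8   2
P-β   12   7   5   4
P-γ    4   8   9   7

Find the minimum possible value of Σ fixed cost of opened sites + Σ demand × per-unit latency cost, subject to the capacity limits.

324

Open {P-β, P-γ}; cheapest assignment that respects the capacities:
  P-β (cap 16, load 10): R-γ, R-δ — cost 4×5 + 6×4 = 44
  P-γ (cap 22, load 18): R-α, R-β — cost 11×4 + 7×8 = 100
  Shipping 144, fixed 180 → total 324.
  Any other capacity-feasible assignment to {P-β, P-γ} ships for at least 144.
Compare {P-α, P-β}: its best feasible assignment gives total 372.
Compare {P-α, P-γ}: its best feasible assignment gives total 385.
Every other set of open sites that can feasibly serve all demand totals ≥ 372 even under its best assignment. Minimum: 324.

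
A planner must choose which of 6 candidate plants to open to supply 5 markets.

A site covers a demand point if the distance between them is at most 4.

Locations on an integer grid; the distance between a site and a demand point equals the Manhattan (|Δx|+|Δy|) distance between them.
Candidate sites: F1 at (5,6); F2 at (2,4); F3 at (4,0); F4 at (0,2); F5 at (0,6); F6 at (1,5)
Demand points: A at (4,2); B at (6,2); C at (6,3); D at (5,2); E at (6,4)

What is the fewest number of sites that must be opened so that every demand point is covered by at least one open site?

2

Coverage sets (demand points within 4 of each site):
  F1: {C, D, E}
  F2: {A, E}
  F3: {A, B, D}
  F4: {A}
  F5: {}
  F6: {}
No single site covers all 5 demand points.
But {F1, F3} covers everything, so the minimum is 2.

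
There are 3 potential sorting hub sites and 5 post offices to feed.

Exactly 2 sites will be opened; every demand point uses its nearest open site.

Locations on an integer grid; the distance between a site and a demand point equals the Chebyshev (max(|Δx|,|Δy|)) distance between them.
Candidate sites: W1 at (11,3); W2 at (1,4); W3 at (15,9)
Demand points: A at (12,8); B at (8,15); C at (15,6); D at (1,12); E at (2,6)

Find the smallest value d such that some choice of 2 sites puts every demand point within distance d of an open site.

8

Open {W2, W3}.
  Farthest demand point is D at distance 8 (to W2); all others are ≤ 8.
With {W1, W3} the worst case is 10.
With {W1, W2} the worst case is 11.
No size-2 selection achieves below 8.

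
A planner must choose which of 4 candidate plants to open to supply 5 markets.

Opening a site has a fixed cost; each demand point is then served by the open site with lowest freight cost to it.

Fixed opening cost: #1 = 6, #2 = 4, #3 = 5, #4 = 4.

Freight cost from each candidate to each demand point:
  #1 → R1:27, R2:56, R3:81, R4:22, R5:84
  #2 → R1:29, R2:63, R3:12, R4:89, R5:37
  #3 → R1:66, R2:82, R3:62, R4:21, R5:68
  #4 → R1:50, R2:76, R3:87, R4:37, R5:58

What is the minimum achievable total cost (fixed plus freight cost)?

Open {#1, #2}: assign each demand point to its cheapest open site.
  R1→#1 27, R2→#1 56, R3→#2 12, R4→#1 22, R5→#2 37
  freight cost 154, fixed 10 → total 164.
Compare {#1, #2, #3}: freight cost 153 + fixed 15 = 168.
Compare {#1, #2, #4}: freight cost 154 + fixed 14 = 168.
Compare {#2, #3}: freight cost 162 + fixed 9 = 171.
All other subsets cost ≥ 168. Minimum total cost: 164.

164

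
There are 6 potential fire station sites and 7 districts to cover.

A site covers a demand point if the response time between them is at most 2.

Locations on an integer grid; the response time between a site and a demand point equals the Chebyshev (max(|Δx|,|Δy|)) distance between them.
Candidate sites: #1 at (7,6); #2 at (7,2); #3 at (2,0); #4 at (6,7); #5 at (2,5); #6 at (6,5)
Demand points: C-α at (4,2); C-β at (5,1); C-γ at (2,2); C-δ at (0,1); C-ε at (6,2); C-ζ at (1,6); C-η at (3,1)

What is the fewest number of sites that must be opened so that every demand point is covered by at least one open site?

3

Coverage sets (demand points within 2 of each site):
  #1: {}
  #2: {C-β, C-ε}
  #3: {C-α, C-γ, C-δ, C-η}
  #4: {}
  #5: {C-ζ}
  #6: {}
No 2 sites suffice: every size-2 union leaves at least one demand point uncovered.
But {#2, #3, #5} covers everything, so the minimum is 3.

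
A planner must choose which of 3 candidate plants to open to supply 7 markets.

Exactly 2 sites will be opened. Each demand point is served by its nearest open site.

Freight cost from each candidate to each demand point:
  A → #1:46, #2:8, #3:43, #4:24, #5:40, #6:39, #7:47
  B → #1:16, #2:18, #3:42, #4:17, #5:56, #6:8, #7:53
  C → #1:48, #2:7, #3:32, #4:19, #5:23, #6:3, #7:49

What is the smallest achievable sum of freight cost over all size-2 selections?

Open {B, C}.
  #1→B 16, #2→C 7, #3→C 32, #4→B 17, #5→C 23, #6→C 3, #7→C 49  ⇒ total 147.
Compare {A, C}: total 177.
Compare {A, B}: total 178.

147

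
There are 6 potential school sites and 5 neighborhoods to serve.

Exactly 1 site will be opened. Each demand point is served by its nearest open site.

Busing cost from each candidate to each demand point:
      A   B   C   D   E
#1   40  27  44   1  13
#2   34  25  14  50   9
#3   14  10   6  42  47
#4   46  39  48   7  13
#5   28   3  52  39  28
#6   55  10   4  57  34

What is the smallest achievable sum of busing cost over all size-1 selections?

Open {#3}.
  A→#3 14, B→#3 10, C→#3 6, D→#3 42, E→#3 47  ⇒ total 119.
Compare {#1}: total 125.
Compare {#2}: total 132.
No size-1 selection does better; minimum is 119.

119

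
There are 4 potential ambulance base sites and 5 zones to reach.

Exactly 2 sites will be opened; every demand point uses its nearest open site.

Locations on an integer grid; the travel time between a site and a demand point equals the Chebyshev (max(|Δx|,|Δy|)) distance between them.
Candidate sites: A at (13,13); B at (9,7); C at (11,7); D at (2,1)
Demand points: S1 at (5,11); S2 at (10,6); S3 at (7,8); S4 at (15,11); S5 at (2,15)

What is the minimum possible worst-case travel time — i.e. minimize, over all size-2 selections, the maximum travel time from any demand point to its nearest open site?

8

Open {A, B}.
  Farthest demand point is S5 at travel time 8 (to B); all others are ≤ 8.
With {B, C} the worst case is 8.
With {B, D} the worst case is 8.
No size-2 selection achieves below 8.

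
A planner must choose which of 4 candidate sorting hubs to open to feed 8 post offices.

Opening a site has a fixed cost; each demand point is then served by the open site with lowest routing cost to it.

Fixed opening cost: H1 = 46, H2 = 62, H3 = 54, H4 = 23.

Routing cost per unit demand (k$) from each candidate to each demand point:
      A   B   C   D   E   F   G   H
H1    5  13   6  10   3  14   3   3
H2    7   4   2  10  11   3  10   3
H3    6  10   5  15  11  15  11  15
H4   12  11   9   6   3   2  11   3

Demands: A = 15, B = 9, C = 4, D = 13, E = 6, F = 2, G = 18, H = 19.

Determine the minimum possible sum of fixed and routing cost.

461

Open {H1, H2, H4}: assign each demand point to its cheapest open site.
  A→H1 15×5=75, B→H2 9×4=36, C→H2 4×2=8, D→H4 13×6=78, E→H1 6×3=18, F→H4 2×2=4, G→H1 18×3=54, H→H1 19×3=57
  routing cost 330, fixed 131 → total 461.
Compare {H1, H4}: routing cost 409 + fixed 69 = 478.
Compare {H1, H2}: routing cost 384 + fixed 108 = 492.
Compare {H1, H2, H3, H4}: routing cost 330 + fixed 185 = 515.
All other subsets cost ≥ 478. Minimum total cost: 461.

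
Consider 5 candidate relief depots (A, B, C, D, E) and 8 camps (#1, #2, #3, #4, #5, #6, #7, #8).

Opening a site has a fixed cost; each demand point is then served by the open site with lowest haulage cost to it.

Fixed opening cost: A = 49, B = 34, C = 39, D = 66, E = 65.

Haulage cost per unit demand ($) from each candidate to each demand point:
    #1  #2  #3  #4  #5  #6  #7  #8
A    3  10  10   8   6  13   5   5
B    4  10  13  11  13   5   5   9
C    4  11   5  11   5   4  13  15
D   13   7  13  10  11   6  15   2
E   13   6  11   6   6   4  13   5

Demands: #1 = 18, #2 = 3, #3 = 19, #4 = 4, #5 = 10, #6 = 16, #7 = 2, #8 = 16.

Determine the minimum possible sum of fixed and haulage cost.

503

Open {A, C}: assign each demand point to its cheapest open site.
  #1→A 18×3=54, #2→A 3×10=30, #3→C 19×5=95, #4→A 4×8=32, #5→C 10×5=50, #6→C 16×4=64, #7→A 2×5=10, #8→A 16×5=80
  haulage cost 415, fixed 88 → total 503.
Compare {C, D}: haulage cost 400 + fixed 105 = 505.
Compare {A, C, D}: haulage cost 358 + fixed 154 = 512.
Compare {B, C, D}: haulage cost 384 + fixed 139 = 523.
All other subsets cost ≥ 505. Minimum total cost: 503.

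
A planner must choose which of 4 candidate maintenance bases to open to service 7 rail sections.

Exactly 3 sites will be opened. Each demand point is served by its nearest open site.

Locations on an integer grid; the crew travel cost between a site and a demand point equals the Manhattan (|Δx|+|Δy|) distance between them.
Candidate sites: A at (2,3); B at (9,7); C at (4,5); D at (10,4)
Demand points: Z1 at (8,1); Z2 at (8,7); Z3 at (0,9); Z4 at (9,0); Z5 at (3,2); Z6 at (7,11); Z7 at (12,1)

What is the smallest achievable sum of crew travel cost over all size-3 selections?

32

Open {A, B, D}.
  Z1→D 5, Z2→B 1, Z3→A 8, Z4→D 5, Z5→A 2, Z6→B 6, Z7→D 5  ⇒ total 32.
Compare {B, C, D}: total 34.
Compare {A, C, D}: total 39.
No size-3 selection does better; minimum is 32.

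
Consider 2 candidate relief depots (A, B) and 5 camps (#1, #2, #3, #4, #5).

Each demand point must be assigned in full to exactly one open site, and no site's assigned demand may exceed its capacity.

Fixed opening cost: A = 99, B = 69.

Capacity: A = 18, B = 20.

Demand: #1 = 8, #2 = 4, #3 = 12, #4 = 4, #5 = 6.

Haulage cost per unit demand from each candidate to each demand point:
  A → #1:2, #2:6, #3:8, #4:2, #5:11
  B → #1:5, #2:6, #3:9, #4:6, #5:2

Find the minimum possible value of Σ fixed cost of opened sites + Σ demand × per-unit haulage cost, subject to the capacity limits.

Open {A, B}; cheapest assignment that respects the capacities:
  A (cap 18, load 16): #1, #2, #4 — cost 8×2 + 4×6 + 4×2 = 48
  B (cap 20, load 18): #3, #5 — cost 12×9 + 6×2 = 120
  Shipping 168, fixed 168 → total 336.
  Any other capacity-feasible assignment to {A, B} ships for at least 168.
Total demand is 34 and no other set of sites has combined capacity ≥ 34, so {A, B} is the only feasible choice of open sites. Minimum: 336.

336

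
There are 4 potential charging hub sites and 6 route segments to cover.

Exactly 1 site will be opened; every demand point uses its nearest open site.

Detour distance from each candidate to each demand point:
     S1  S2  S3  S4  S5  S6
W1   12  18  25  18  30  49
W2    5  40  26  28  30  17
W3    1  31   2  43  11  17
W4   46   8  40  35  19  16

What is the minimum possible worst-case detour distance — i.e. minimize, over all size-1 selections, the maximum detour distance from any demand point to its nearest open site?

40

Open {W2}.
  Farthest demand point is S2 at detour distance 40 (to W2); all others are ≤ 40.
With {W3} the worst case is 43.
With {W4} the worst case is 46.
No size-1 selection achieves below 40.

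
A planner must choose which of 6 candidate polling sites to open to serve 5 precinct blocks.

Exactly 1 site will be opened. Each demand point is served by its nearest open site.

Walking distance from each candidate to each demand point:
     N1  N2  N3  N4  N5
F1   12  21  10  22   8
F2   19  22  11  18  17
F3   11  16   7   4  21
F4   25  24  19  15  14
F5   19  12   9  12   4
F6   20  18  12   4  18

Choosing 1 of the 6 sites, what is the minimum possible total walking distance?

56

Open {F5}.
  N1→F5 19, N2→F5 12, N3→F5 9, N4→F5 12, N5→F5 4  ⇒ total 56.
Compare {F3}: total 59.
Compare {F6}: total 72.
No size-1 selection does better; minimum is 56.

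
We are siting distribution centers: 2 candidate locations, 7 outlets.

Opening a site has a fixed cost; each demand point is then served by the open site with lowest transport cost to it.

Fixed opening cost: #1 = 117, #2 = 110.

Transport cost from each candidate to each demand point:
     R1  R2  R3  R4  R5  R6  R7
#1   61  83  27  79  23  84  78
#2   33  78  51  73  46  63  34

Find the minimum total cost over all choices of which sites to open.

488

Open {#2}: assign each demand point to its cheapest open site.
  R1→#2 33, R2→#2 78, R3→#2 51, R4→#2 73, R5→#2 46, R6→#2 63, R7→#2 34
  transport cost 378, fixed 110 → total 488.
Compare {#1}: transport cost 435 + fixed 117 = 552.
Compare {#1, #2}: transport cost 331 + fixed 227 = 558.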